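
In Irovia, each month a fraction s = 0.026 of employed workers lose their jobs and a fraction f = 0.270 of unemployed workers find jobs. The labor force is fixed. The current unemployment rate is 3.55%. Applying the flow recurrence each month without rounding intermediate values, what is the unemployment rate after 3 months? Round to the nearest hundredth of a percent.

Unemployment rate after three months ≈ 6.96%.

With a fixed labor force, u_{t+1} = u_t + s·(1−u_t) − f·u_t = u_t·(1−s−f) + s.
Here 1−s−f = 0.704 and s = 0.026.
u_1 = 0.035500 × 0.704 + 0.026 = 0.050992.
u_2 = 0.050992 × 0.704 + 0.026 = 0.061898.
u_3 = 0.061898 × 0.704 + 0.026 = 0.069576.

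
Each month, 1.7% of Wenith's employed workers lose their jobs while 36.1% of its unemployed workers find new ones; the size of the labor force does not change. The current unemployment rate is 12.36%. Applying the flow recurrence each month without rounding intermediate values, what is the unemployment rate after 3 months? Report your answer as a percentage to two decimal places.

With a fixed labor force, u_{t+1} = u_t + s·(1−u_t) − f·u_t = u_t·(1−s−f) + s.
Here 1−s−f = 0.622 and s = 0.017.
u_1 = 0.123600 × 0.622 + 0.017 = 0.093879.
u_2 = 0.093879 × 0.622 + 0.017 = 0.075393.
u_3 = 0.075393 × 0.622 + 0.017 = 0.063894.

Unemployment rate after three months ≈ 6.39%.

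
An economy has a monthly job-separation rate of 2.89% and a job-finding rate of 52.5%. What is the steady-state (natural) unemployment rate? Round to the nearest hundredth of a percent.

At steady state the flows balance: s·E = f·U, so U/(E+U) = s/(s+f).
u* = 2.89 / (2.89 + 52.5) = 2.89 / 55.39 = 5.22%.

Steady-state unemployment rate ≈ 5.22%.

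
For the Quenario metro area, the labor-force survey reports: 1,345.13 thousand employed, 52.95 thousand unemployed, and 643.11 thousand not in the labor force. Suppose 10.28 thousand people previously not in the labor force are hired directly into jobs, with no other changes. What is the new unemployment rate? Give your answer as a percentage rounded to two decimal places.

Initially, labor force = 1,345.13 + 52.95 = 1,398.08 thousand, so u = 52.95/1,398.08 = 3.79%.
After the change, employed and labor force both rise by 10.28; unemployed unchanged → E = 1,355.41, U = 52.95, labor force = 1,408.36 thousand.
New unemployment rate = 52.95 / 1,408.36 = 3.76%.

New unemployment rate ≈ 3.76%.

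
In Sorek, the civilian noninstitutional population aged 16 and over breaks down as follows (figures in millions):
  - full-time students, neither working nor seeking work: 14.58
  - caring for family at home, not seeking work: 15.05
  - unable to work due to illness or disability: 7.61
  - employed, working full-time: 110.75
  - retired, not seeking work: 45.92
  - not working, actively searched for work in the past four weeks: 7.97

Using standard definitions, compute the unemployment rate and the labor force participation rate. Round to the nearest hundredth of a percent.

Employed = 110.75 million.
Unemployed = 7.97 million.
Labor force = 110.75 + 7.97 = 118.72 million.
Not in labor force = 14.58 + 15.05 + 7.61 + 45.92 = 83.16 million (those not working and not actively searching are outside the labor force).
Civilian working-age population = 118.72 + 83.16 = 201.88 million.
Unemployment rate = 7.97 / 118.72 = 6.71%.
Labor force participation rate = 118.72 / 201.88 = 58.81%.

Unemployment rate ≈ 6.71%; labor force participation rate ≈ 58.81%.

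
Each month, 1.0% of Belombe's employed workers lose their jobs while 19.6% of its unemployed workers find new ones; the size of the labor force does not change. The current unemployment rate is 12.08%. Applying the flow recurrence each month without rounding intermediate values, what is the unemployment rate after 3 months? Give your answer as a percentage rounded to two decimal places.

Unemployment rate after three months ≈ 8.47%.

With a fixed labor force, u_{t+1} = u_t + s·(1−u_t) − f·u_t = u_t·(1−s−f) + s.
Here 1−s−f = 0.794 and s = 0.010.
u_1 = 0.120800 × 0.794 + 0.010 = 0.105915.
u_2 = 0.105915 × 0.794 + 0.010 = 0.094097.
u_3 = 0.094097 × 0.794 + 0.010 = 0.084713.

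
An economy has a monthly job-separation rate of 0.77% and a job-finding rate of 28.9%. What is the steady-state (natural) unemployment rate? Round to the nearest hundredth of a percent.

At steady state the flows balance: s·E = f·U, so U/(E+U) = s/(s+f).
u* = 0.77 / (0.77 + 28.9) = 0.77 / 29.67 = 2.60%.

Steady-state unemployment rate ≈ 2.60%.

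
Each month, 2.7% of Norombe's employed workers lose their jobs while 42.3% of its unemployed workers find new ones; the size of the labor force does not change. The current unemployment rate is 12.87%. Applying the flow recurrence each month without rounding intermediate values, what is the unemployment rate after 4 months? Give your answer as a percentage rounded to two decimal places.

With a fixed labor force, u_{t+1} = u_t + s·(1−u_t) − f·u_t = u_t·(1−s−f) + s.
Here 1−s−f = 0.550 and s = 0.027.
u_1 = 0.128700 × 0.550 + 0.027 = 0.097785.
u_2 = 0.097785 × 0.550 + 0.027 = 0.080782.
u_3 = 0.080782 × 0.550 + 0.027 = 0.071430.
u_4 = 0.071430 × 0.550 + 0.027 = 0.066286.

Unemployment rate after four months ≈ 6.63%.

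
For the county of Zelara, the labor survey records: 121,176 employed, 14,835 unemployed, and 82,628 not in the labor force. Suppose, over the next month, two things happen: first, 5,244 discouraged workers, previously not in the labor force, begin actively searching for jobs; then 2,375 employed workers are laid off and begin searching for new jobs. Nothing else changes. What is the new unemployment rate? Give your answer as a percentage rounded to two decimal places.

Initially, labor force = 121,176 + 14,835 = 136,011, so u = 14,835/136,011 = 10.91%.
After the first change, unemployed and labor force both rise by 5,244 → E = 121,176, U = 20,079, labor force = 141,255.
After the second change, employed falls and unemployed rises by 2,375; labor force unchanged → E = 118,801, U = 22,454, labor force = 141,255.
New unemployment rate = 22,454 / 141,255 = 15.90%.

New unemployment rate ≈ 15.90%.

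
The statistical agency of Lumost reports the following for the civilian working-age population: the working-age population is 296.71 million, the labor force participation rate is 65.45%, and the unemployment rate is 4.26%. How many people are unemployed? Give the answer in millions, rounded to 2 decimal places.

About 8.27 million are unemployed.

Labor force = 0.6545 × 296.71 = 194.20 million.
Unemployed = 0.0426 × 194.20 ≈ 8.27 million.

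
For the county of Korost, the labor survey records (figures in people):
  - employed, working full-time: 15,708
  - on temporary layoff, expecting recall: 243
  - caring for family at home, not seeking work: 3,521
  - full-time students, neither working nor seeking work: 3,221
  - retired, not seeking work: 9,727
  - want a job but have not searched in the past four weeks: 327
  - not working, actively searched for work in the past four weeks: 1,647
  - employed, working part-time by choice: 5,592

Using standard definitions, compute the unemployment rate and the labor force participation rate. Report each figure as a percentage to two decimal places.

Employed = 15,708 + 5,592 = 21,300.
Unemployed = 243 + 1,647 = 1,890 (jobless and actively searching, or on temporary layoff).
Labor force = 21,300 + 1,890 = 23,190.
Not in labor force = 3,521 + 3,221 + 9,727 + 327 = 16,796 (those not working and not actively searching are outside the labor force — including those who want a job but have given up searching).
Civilian working-age population = 23,190 + 16,796 = 39,986.
Unemployment rate = 1,890 / 23,190 = 8.15%.
Labor force participation rate = 23,190 / 39,986 = 58.00%.

Unemployment rate ≈ 8.15%; labor force participation rate ≈ 58.00%.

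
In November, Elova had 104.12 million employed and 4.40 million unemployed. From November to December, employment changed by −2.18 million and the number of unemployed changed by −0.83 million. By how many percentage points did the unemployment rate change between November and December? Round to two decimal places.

November: labor force = 104.12 + 4.40 = 108.52; u = 4.40/108.52 = 4.05%.
December: labor force = 101.94 + 3.57 = 105.51; u = 3.57/105.51 = 3.38%.
Change = 3.38% − 4.05% = −0.67 pp.

The unemployment rate changed by −0.67 percentage points.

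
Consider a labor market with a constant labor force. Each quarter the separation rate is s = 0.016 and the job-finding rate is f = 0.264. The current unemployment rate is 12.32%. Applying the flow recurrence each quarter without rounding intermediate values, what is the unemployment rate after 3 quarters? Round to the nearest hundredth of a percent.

With a fixed labor force, u_{t+1} = u_t + s·(1−u_t) − f·u_t = u_t·(1−s−f) + s.
Here 1−s−f = 0.720 and s = 0.016.
u_1 = 0.123200 × 0.720 + 0.016 = 0.104704.
u_2 = 0.104704 × 0.720 + 0.016 = 0.091387.
u_3 = 0.091387 × 0.720 + 0.016 = 0.081799.

Unemployment rate after three quarters ≈ 8.18%.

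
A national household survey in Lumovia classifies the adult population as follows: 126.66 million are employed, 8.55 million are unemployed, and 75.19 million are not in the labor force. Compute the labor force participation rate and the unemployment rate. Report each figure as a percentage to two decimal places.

Labor force = employed + unemployed = 126.66 + 8.55 = 135.21 million.
Working-age population = 135.21 + 75.19 = 210.40 million.
Unemployment rate = 8.55 / 135.21 = 6.32%.
Labor force participation rate = 135.21 / 210.40 = 64.26%.

Labor force participation rate ≈ 64.26%; unemployment rate ≈ 6.32%.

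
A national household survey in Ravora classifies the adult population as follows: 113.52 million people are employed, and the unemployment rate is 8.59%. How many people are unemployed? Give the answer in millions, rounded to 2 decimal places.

About 10.67 million are unemployed.

Let U be the number unemployed. The labor force is E + U, and U/(E+U) = 0.0859.
So U = 0.0859 × 113.52 / (1 − 0.0859) = 9.7514 / 0.9141 ≈ 10.67 million.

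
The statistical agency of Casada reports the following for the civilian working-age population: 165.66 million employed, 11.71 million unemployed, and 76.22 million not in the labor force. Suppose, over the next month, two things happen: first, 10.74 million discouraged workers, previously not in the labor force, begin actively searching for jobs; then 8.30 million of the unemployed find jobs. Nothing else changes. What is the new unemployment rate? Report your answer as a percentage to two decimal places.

Initially, labor force = 165.66 + 11.71 = 177.37 million, so u = 11.71/177.37 = 6.60%.
After the first change, unemployed and labor force both rise by 10.74 → E = 165.66, U = 22.45, labor force = 188.11 million.
After the second change, unemployed falls and employed rises by 8.30; labor force unchanged → E = 173.96, U = 14.15, labor force = 188.11 million.
New unemployment rate = 14.15 / 188.11 = 7.52%.

New unemployment rate ≈ 7.52%.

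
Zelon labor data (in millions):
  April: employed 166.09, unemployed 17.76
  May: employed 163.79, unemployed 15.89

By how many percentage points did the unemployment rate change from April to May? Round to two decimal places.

April: labor force = 166.09 + 17.76 = 183.85; u = 17.76/183.85 = 9.66%.
May: labor force = 163.79 + 15.89 = 179.68; u = 15.89/179.68 = 8.84%.
Change = 8.84% − 9.66% = −0.82 pp.

The unemployment rate changed by −0.82 percentage points.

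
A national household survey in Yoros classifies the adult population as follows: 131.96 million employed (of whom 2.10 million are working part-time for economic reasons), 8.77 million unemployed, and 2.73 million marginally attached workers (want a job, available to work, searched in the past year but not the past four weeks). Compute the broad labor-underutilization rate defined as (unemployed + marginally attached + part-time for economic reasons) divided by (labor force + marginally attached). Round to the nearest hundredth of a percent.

Broad underutilization rate ≈ 9.48%.

Labor force = 131.96 + 8.77 = 140.73 million.
Numerator = 8.77 + 2.73 + 2.10 = 13.60 million.
Denominator = 140.73 + 2.73 = 143.46 million.
Broad rate = 13.60 / 143.46 = 9.48%.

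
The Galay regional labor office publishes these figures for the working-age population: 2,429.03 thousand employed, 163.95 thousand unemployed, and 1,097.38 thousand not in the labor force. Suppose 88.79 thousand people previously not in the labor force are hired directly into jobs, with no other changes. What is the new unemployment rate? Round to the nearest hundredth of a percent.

New unemployment rate ≈ 6.11%.

Initially, labor force = 2,429.03 + 163.95 = 2,592.98 thousand, so u = 163.95/2,592.98 = 6.32%.
After the change, employed and labor force both rise by 88.79; unemployed unchanged → E = 2,517.82, U = 163.95, labor force = 2,681.77 thousand.
New unemployment rate = 163.95 / 2,681.77 = 6.11%.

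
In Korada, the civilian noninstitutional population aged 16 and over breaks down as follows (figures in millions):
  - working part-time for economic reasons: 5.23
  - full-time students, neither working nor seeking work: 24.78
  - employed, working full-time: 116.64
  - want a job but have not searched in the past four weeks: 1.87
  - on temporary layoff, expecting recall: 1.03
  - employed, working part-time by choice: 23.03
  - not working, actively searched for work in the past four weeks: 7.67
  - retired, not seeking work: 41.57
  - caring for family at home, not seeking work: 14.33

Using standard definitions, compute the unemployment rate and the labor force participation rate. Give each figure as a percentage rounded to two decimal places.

Unemployment rate ≈ 5.66%; labor force participation rate ≈ 65.04%.

Employed = 5.23 + 116.64 + 23.03 = 144.90 million (anyone who worked, including part-time for economic reasons, counts as employed).
Unemployed = 1.03 + 7.67 = 8.70 million (jobless and actively searching, or on temporary layoff).
Labor force = 144.90 + 8.70 = 153.60 million.
Not in labor force = 24.78 + 1.87 + 41.57 + 14.33 = 82.55 million (those not working and not actively searching are outside the labor force — including those who want a job but have given up searching).
Civilian working-age population = 153.60 + 82.55 = 236.15 million.
Unemployment rate = 8.70 / 153.60 = 5.66%.
Labor force participation rate = 153.60 / 236.15 = 65.04%.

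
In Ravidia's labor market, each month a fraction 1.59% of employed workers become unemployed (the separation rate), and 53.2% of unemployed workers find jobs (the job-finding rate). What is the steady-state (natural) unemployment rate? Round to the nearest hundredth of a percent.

At steady state the flows balance: s·E = f·U, so U/(E+U) = s/(s+f).
u* = 1.59 / (1.59 + 53.2) = 1.59 / 54.79 = 2.90%.

Steady-state unemployment rate ≈ 2.90%.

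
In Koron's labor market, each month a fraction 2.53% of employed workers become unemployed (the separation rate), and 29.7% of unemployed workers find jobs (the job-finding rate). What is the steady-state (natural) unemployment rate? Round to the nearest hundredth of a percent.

At steady state the flows balance: s·E = f·U, so U/(E+U) = s/(s+f).
u* = 2.53 / (2.53 + 29.7) = 2.53 / 32.23 = 7.85%.

Steady-state unemployment rate ≈ 7.85%.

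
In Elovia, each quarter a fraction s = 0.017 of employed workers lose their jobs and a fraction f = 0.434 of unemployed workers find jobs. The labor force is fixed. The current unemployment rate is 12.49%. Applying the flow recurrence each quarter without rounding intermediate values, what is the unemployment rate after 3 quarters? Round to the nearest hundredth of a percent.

Unemployment rate after three quarters ≈ 5.21%.

With a fixed labor force, u_{t+1} = u_t + s·(1−u_t) − f·u_t = u_t·(1−s−f) + s.
Here 1−s−f = 0.549 and s = 0.017.
u_1 = 0.124900 × 0.549 + 0.017 = 0.085570.
u_2 = 0.085570 × 0.549 + 0.017 = 0.063978.
u_3 = 0.063978 × 0.549 + 0.017 = 0.052124.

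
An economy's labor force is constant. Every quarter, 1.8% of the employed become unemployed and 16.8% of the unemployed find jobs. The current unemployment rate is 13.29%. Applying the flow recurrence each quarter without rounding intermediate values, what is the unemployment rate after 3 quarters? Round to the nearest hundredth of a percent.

With a fixed labor force, u_{t+1} = u_t + s·(1−u_t) − f·u_t = u_t·(1−s−f) + s.
Here 1−s−f = 0.814 and s = 0.018.
u_1 = 0.132900 × 0.814 + 0.018 = 0.126181.
u_2 = 0.126181 × 0.814 + 0.018 = 0.120711.
u_3 = 0.120711 × 0.814 + 0.018 = 0.116259.

Unemployment rate after three quarters ≈ 11.63%.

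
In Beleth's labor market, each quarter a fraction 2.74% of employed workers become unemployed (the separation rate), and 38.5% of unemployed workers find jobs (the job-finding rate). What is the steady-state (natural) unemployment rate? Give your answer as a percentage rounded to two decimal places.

At steady state the flows balance: s·E = f·U, so U/(E+U) = s/(s+f).
u* = 2.74 / (2.74 + 38.5) = 2.74 / 41.24 = 6.64%.

Steady-state unemployment rate ≈ 6.64%.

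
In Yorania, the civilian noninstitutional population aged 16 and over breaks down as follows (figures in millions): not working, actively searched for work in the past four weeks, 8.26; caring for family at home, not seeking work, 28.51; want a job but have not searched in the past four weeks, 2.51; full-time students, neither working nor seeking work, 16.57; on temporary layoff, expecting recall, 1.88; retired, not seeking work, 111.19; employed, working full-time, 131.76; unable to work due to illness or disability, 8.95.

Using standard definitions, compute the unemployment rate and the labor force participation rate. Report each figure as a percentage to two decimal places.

Employed = 131.76 million.
Unemployed = 8.26 + 1.88 = 10.14 million (jobless and actively searching, or on temporary layoff).
Labor force = 131.76 + 10.14 = 141.90 million.
Not in labor force = 28.51 + 2.51 + 16.57 + 111.19 + 8.95 = 167.73 million (those not working and not actively searching are outside the labor force — including those who want a job but have given up searching).
Civilian working-age population = 141.90 + 167.73 = 309.63 million.
Unemployment rate = 10.14 / 141.90 = 7.15%.
Labor force participation rate = 141.90 / 309.63 = 45.83%.

Unemployment rate ≈ 7.15%; labor force participation rate ≈ 45.83%.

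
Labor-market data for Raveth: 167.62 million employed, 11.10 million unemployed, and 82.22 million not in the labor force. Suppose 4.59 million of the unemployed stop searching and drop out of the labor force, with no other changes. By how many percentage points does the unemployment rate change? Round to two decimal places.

Initially, labor force = 167.62 + 11.10 = 178.72 million, so u = 11.10/178.72 = 6.21%.
After the change, unemployed and labor force both fall by 4.59 → E = 167.62, U = 6.51, labor force = 174.13 million.
New unemployment rate = 6.51 / 174.13 = 3.74%.
Change = 3.74% − 6.21% = −2.47 percentage points.

The unemployment rate changes by −2.47 percentage points.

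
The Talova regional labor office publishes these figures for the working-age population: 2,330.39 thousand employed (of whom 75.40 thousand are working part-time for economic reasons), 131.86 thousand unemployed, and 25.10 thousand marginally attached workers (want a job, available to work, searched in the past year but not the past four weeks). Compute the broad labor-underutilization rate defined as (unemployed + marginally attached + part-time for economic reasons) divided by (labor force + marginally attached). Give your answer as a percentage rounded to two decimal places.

Broad underutilization rate ≈ 9.34%.

Labor force = 2,330.39 + 131.86 = 2,462.25 thousand.
Numerator = 131.86 + 25.10 + 75.40 = 232.36 thousand.
Denominator = 2,462.25 + 25.10 = 2,487.35 thousand.
Broad rate = 232.36 / 2,487.35 = 9.34%.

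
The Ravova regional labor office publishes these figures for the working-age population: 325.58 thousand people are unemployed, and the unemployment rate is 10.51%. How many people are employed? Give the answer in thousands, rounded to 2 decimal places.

About 2,772.23 thousand are employed.

Labor force = U / u = 325.58 / 0.1051 ≈ 3,097.81 thousand.
Employed = labor force − unemployed = 3,097.81 − 325.58 = 2,772.23 thousand.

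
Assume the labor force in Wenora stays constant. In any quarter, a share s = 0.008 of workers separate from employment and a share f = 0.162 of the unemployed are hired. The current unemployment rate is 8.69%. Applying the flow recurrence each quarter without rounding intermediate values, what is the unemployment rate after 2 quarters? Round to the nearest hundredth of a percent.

With a fixed labor force, u_{t+1} = u_t + s·(1−u_t) − f·u_t = u_t·(1−s−f) + s.
Here 1−s−f = 0.830 and s = 0.008.
u_1 = 0.086900 × 0.830 + 0.008 = 0.080127.
u_2 = 0.080127 × 0.830 + 0.008 = 0.074505.

Unemployment rate after two quarters ≈ 7.45%.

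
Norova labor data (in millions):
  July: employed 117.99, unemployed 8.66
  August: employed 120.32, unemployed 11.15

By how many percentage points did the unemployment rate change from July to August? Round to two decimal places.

July: labor force = 117.99 + 8.66 = 126.65; u = 8.66/126.65 = 6.84%.
August: labor force = 120.32 + 11.15 = 131.47; u = 11.15/131.47 = 8.48%.
Change = 8.48% − 6.84% = +1.64 pp.

The unemployment rate changed by +1.64 percentage points.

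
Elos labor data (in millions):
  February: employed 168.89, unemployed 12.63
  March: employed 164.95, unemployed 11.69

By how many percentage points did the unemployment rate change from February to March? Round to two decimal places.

February: labor force = 168.89 + 12.63 = 181.52; u = 12.63/181.52 = 6.96%.
March: labor force = 164.95 + 11.69 = 176.64; u = 11.69/176.64 = 6.62%.
Change = 6.62% − 6.96% = −0.34 pp.

The unemployment rate changed by −0.34 percentage points.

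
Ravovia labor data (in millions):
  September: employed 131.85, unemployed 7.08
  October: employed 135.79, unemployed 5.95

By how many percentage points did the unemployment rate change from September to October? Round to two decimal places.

September: labor force = 131.85 + 7.08 = 138.93; u = 7.08/138.93 = 5.10%.
October: labor force = 135.79 + 5.95 = 141.74; u = 5.95/141.74 = 4.20%.
Change = 4.20% − 5.10% = −0.90 pp.

The unemployment rate changed by −0.90 percentage points.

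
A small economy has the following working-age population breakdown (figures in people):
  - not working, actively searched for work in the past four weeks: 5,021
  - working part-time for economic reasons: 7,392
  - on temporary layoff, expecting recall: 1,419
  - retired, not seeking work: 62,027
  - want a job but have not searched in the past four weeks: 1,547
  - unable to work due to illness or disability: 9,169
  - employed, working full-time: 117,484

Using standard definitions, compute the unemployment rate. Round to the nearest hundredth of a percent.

Unemployment rate ≈ 4.90%.

Employed = 7,392 + 117,484 = 124,876 (anyone who worked, including part-time for economic reasons, counts as employed).
Unemployed = 5,021 + 1,419 = 6,440 (jobless and actively searching, or on temporary layoff).
Labor force = 124,876 + 6,440 = 131,316.
Unemployment rate = 6,440 / 131,316 = 4.90%.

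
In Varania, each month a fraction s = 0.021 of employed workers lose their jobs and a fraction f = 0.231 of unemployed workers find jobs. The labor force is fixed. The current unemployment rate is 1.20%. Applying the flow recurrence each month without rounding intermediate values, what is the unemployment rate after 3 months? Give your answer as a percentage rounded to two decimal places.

Unemployment rate after three months ≈ 5.35%.

With a fixed labor force, u_{t+1} = u_t + s·(1−u_t) − f·u_t = u_t·(1−s−f) + s.
Here 1−s−f = 0.748 and s = 0.021.
u_1 = 0.012000 × 0.748 + 0.021 = 0.029976.
u_2 = 0.029976 × 0.748 + 0.021 = 0.043422.
u_3 = 0.043422 × 0.748 + 0.021 = 0.053480.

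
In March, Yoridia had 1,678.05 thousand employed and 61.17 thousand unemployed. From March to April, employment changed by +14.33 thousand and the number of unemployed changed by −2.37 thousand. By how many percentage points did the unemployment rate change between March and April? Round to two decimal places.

March: labor force = 1,678.05 + 61.17 = 1,739.22; u = 61.17/1,739.22 = 3.52%.
April: labor force = 1,692.38 + 58.80 = 1,751.18; u = 58.80/1,751.18 = 3.36%.
Change = 3.36% − 3.52% = −0.16 pp.

The unemployment rate changed by −0.16 percentage points.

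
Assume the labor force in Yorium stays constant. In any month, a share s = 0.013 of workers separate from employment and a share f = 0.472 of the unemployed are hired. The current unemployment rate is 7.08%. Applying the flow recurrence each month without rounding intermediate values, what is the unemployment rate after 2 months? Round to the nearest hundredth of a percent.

With a fixed labor force, u_{t+1} = u_t + s·(1−u_t) − f·u_t = u_t·(1−s−f) + s.
Here 1−s−f = 0.515 and s = 0.013.
u_1 = 0.070800 × 0.515 + 0.013 = 0.049462.
u_2 = 0.049462 × 0.515 + 0.013 = 0.038473.

Unemployment rate after two months ≈ 3.85%.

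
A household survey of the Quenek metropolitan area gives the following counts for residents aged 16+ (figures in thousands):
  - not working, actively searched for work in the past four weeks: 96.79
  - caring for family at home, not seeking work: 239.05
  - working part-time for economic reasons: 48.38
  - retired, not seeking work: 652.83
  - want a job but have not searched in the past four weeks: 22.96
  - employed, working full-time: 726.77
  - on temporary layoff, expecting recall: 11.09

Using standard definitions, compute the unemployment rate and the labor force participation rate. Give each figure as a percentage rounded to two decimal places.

Employed = 48.38 + 726.77 = 775.15 thousand (anyone who worked, including part-time for economic reasons, counts as employed).
Unemployed = 96.79 + 11.09 = 107.88 thousand (jobless and actively searching, or on temporary layoff).
Labor force = 775.15 + 107.88 = 883.03 thousand.
Not in labor force = 239.05 + 652.83 + 22.96 = 914.84 thousand (those not working and not actively searching are outside the labor force — including those who want a job but have given up searching).
Civilian working-age population = 883.03 + 914.84 = 1,797.87 thousand.
Unemployment rate = 107.88 / 883.03 = 12.22%.
Labor force participation rate = 883.03 / 1,797.87 = 49.12%.

Unemployment rate ≈ 12.22%; labor force participation rate ≈ 49.12%.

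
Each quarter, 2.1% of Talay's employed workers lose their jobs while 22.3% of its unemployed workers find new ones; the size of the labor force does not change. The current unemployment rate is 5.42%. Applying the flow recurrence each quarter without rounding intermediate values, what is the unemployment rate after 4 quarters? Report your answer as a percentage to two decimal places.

Unemployment rate after four quarters ≈ 7.57%.

With a fixed labor force, u_{t+1} = u_t + s·(1−u_t) − f·u_t = u_t·(1−s−f) + s.
Here 1−s−f = 0.756 and s = 0.021.
u_1 = 0.054200 × 0.756 + 0.021 = 0.061975.
u_2 = 0.061975 × 0.756 + 0.021 = 0.067853.
u_3 = 0.067853 × 0.756 + 0.021 = 0.072297.
u_4 = 0.072297 × 0.756 + 0.021 = 0.075657.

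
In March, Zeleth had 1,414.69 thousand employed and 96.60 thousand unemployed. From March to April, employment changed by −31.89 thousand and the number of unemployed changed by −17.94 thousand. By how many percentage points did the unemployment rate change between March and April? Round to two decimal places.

March: labor force = 1,414.69 + 96.60 = 1,511.29; u = 96.60/1,511.29 = 6.39%.
April: labor force = 1,382.80 + 78.66 = 1,461.46; u = 78.66/1,461.46 = 5.38%.
Change = 5.38% − 6.39% = −1.01 pp.

The unemployment rate changed by −1.01 percentage points.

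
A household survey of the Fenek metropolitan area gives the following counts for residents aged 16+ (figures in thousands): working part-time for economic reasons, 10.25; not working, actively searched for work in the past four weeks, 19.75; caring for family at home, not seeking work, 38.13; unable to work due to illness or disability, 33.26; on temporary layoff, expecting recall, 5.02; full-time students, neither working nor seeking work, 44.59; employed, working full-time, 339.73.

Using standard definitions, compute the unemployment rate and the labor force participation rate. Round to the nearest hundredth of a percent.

Unemployment rate ≈ 6.61%; labor force participation rate ≈ 76.37%.

Employed = 10.25 + 339.73 = 349.98 thousand (anyone who worked, including part-time for economic reasons, counts as employed).
Unemployed = 19.75 + 5.02 = 24.77 thousand (jobless and actively searching, or on temporary layoff).
Labor force = 349.98 + 24.77 = 374.75 thousand.
Not in labor force = 38.13 + 33.26 + 44.59 = 115.98 thousand (those not working and not actively searching are outside the labor force).
Civilian working-age population = 374.75 + 115.98 = 490.73 thousand.
Unemployment rate = 24.77 / 374.75 = 6.61%.
Labor force participation rate = 374.75 / 490.73 = 76.37%.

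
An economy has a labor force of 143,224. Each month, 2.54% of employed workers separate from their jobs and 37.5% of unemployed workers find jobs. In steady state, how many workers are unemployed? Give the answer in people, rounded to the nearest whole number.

About 9,086 are unemployed in steady state.

Steady-state unemployment rate u* = s/(s+f) = 2.54/(2.54+37.5) = 0.063437.
Unemployed = u* × labor force = 0.063437 × 143,224 ≈ 9,086.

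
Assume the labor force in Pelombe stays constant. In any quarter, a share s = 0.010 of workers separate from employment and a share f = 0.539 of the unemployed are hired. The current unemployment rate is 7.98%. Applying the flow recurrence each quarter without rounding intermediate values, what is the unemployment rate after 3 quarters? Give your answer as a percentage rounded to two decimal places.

With a fixed labor force, u_{t+1} = u_t + s·(1−u_t) − f·u_t = u_t·(1−s−f) + s.
Here 1−s−f = 0.451 and s = 0.010.
u_1 = 0.079800 × 0.451 + 0.010 = 0.045990.
u_2 = 0.045990 × 0.451 + 0.010 = 0.030741.
u_3 = 0.030741 × 0.451 + 0.010 = 0.023864.

Unemployment rate after three quarters ≈ 2.39%.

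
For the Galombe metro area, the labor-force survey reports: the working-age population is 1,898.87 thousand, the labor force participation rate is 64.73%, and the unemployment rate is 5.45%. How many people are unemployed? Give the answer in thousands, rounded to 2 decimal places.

About 66.99 thousand are unemployed.

Labor force = 0.6473 × 1,898.87 = 1,229.14 thousand.
Unemployed = 0.0545 × 1,229.14 ≈ 66.99 thousand.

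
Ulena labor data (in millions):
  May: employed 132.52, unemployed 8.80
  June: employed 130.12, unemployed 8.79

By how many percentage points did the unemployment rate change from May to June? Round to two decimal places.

May: labor force = 132.52 + 8.80 = 141.32; u = 8.80/141.32 = 6.23%.
June: labor force = 130.12 + 8.79 = 138.91; u = 8.79/138.91 = 6.33%.
Change = 6.33% − 6.23% = +0.10 pp.

The unemployment rate changed by +0.10 percentage points.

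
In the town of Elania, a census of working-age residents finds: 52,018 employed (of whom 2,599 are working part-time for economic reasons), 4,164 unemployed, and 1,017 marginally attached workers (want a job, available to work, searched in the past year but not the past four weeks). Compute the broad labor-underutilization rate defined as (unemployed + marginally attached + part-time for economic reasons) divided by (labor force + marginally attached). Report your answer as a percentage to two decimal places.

Broad underutilization rate ≈ 13.60%.

Labor force = 52,018 + 4,164 = 56,182.
Numerator = 4,164 + 1,017 + 2,599 = 7,780.
Denominator = 56,182 + 1,017 = 57,199.
Broad rate = 7,780 / 57,199 = 13.60%.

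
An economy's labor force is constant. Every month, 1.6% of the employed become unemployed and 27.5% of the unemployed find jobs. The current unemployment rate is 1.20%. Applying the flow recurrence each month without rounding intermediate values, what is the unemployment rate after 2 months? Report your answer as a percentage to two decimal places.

With a fixed labor force, u_{t+1} = u_t + s·(1−u_t) − f·u_t = u_t·(1−s−f) + s.
Here 1−s−f = 0.709 and s = 0.016.
u_1 = 0.012000 × 0.709 + 0.016 = 0.024508.
u_2 = 0.024508 × 0.709 + 0.016 = 0.033376.

Unemployment rate after two months ≈ 3.34%.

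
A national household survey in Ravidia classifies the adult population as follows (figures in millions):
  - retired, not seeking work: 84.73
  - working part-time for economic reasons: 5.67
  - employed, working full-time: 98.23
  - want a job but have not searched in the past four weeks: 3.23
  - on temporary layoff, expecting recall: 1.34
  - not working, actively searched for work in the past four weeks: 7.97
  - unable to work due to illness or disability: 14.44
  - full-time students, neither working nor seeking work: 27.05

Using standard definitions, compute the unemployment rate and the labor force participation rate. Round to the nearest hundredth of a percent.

Unemployment rate ≈ 8.22%; labor force participation rate ≈ 46.65%.

Employed = 5.67 + 98.23 = 103.90 million (anyone who worked, including part-time for economic reasons, counts as employed).
Unemployed = 1.34 + 7.97 = 9.31 million (jobless and actively searching, or on temporary layoff).
Labor force = 103.90 + 9.31 = 113.21 million.
Not in labor force = 84.73 + 3.23 + 14.44 + 27.05 = 129.45 million (those not working and not actively searching are outside the labor force — including those who want a job but have given up searching).
Civilian working-age population = 113.21 + 129.45 = 242.66 million.
Unemployment rate = 9.31 / 113.21 = 8.22%.
Labor force participation rate = 113.21 / 242.66 = 46.65%.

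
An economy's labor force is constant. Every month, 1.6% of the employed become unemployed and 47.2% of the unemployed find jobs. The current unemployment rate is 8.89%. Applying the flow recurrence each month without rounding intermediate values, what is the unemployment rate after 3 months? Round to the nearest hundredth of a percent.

With a fixed labor force, u_{t+1} = u_t + s·(1−u_t) − f·u_t = u_t·(1−s−f) + s.
Here 1−s−f = 0.512 and s = 0.016.
u_1 = 0.088900 × 0.512 + 0.016 = 0.061517.
u_2 = 0.061517 × 0.512 + 0.016 = 0.047497.
u_3 = 0.047497 × 0.512 + 0.016 = 0.040318.

Unemployment rate after three months ≈ 4.03%.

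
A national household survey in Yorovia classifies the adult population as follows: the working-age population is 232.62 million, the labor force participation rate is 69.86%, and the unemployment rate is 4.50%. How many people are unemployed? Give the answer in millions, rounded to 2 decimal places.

About 7.31 million are unemployed.

Labor force = 0.6986 × 232.62 = 162.51 million.
Unemployed = 0.0450 × 162.51 ≈ 7.31 million.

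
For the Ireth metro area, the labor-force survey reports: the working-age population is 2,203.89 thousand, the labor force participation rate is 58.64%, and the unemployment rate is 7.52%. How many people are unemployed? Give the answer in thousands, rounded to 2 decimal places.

About 97.19 thousand are unemployed.

Labor force = 0.5864 × 2,203.89 = 1,292.36 thousand.
Unemployed = 0.0752 × 1,292.36 ≈ 97.19 thousand.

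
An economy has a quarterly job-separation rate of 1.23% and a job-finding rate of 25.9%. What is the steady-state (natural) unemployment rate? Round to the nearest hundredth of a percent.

Steady-state unemployment rate ≈ 4.53%.

At steady state the flows balance: s·E = f·U, so U/(E+U) = s/(s+f).
u* = 1.23 / (1.23 + 25.9) = 1.23 / 27.13 = 4.53%.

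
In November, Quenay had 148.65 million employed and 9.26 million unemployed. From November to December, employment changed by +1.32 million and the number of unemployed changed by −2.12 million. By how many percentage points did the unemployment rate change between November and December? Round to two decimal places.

The unemployment rate changed by −1.32 percentage points.

November: labor force = 148.65 + 9.26 = 157.91; u = 9.26/157.91 = 5.86%.
December: labor force = 149.97 + 7.14 = 157.11; u = 7.14/157.11 = 4.54%.
Change = 4.54% − 5.86% = −1.32 pp.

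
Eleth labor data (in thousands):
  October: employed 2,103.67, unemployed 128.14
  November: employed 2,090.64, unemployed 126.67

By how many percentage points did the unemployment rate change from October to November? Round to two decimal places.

The unemployment rate changed by −0.03 percentage points.

October: labor force = 2,103.67 + 128.14 = 2,231.81; u = 128.14/2,231.81 = 5.74%.
November: labor force = 2,090.64 + 126.67 = 2,217.31; u = 126.67/2,217.31 = 5.71%.
Change = 5.71% − 5.74% = −0.03 pp.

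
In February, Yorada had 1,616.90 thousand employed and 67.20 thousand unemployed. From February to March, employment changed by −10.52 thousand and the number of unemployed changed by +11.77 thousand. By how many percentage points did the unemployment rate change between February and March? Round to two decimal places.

February: labor force = 1,616.90 + 67.20 = 1,684.10; u = 67.20/1,684.10 = 3.99%.
March: labor force = 1,606.38 + 78.97 = 1,685.35; u = 78.97/1,685.35 = 4.69%.
Change = 4.69% − 3.99% = +0.70 pp.

The unemployment rate changed by +0.70 percentage points.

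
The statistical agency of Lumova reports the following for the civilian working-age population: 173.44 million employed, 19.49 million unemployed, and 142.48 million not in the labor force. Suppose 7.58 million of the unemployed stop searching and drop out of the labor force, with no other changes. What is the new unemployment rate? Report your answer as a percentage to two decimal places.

New unemployment rate ≈ 6.43%.

Initially, labor force = 173.44 + 19.49 = 192.93 million, so u = 19.49/192.93 = 10.10%.
After the change, unemployed and labor force both fall by 7.58 → E = 173.44, U = 11.91, labor force = 185.35 million.
New unemployment rate = 11.91 / 185.35 = 6.43%.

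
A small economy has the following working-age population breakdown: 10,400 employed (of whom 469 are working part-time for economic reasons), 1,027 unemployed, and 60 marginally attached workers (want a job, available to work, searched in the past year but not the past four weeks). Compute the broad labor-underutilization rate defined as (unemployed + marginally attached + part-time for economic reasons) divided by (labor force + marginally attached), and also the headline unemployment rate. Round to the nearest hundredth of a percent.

Labor force = 10,400 + 1,027 = 11,427.
Numerator = 1,027 + 60 + 469 = 1,556.
Denominator = 11,427 + 60 = 11,487.
Broad rate = 1,556 / 11,487 = 13.55%.
Headline unemployment rate = 1,027 / 11,427 = 8.99%.

Broad underutilization rate ≈ 13.55%; headline unemployment rate ≈ 8.99%.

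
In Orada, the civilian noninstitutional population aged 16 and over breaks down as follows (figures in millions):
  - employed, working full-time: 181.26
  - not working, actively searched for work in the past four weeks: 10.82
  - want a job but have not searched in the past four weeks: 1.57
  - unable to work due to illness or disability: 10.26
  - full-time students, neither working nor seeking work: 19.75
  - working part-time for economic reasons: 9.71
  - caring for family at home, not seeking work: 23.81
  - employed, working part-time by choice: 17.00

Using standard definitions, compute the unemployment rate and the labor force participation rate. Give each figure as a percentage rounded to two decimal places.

Employed = 181.26 + 9.71 + 17.00 = 207.97 million (anyone who worked, including part-time for economic reasons, counts as employed).
Unemployed = 10.82 million.
Labor force = 207.97 + 10.82 = 218.79 million.
Not in labor force = 1.57 + 10.26 + 19.75 + 23.81 = 55.39 million (those not working and not actively searching are outside the labor force — including those who want a job but have given up searching).
Civilian working-age population = 218.79 + 55.39 = 274.18 million.
Unemployment rate = 10.82 / 218.79 = 4.95%.
Labor force participation rate = 218.79 / 274.18 = 79.80%.

Unemployment rate ≈ 4.95%; labor force participation rate ≈ 79.80%.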